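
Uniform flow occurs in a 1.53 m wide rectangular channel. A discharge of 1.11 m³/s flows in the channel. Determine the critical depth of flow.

y_c = 0.377 m

For a rectangular channel, critical depth y_c = (q²/g)^(1/3) where q = Q/b = 1.11/1.53 = 0.7255 m²/s.
So y_c = (0.7255²/9.81)^(1/3) = 0.377 m.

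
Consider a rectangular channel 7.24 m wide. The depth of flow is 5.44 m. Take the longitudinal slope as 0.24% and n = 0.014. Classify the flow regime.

Flow area A = b·y = 7.24 × 5.44 = 39.39 m². Wetted perimeter P = b + 2y = 7.24 + 2×5.44 = 18.12 m.
Hydraulic radius R = A/P = 39.39/18.12 = 2.174 m.
V = (1/n) R^(2/3) √S = (1/0.014) × 2.174^(2/3) × √0.0024 = 5.872 m/s. Hydraulic depth D_h = A/T = 39.39/7.24 = 5.44 m.
Froude number Fr = V/√(g·D_h) = 5.872/√(9.81×5.44) = 0.804, which is less than 1, so the flow is subcritical.

subcritical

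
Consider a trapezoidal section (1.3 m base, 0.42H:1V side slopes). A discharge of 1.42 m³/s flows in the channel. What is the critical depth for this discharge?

y_c = 0.47 m

At critical depth, Q² T / (g A³) = 1, i.e. A³/T = Q²/g = 1.42²/9.81 = 0.2055.
At y = 0.517 m: A³/T = 0.2782 — high.
At y = 0.41 m: A³/T = 0.1337 — low.
At y = 0.47 m: A³/T = 0.2057 — close enough.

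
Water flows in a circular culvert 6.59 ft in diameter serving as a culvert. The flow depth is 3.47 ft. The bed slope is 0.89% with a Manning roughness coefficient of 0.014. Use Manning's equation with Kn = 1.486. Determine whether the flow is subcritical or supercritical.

For a circular section of diameter D = 6.59 ft at depth y = 3.47 ft, the central angle is θ = 2 arccos(1 − 2y/D) = 3.248 rad. Then A = (D²/8)(θ − sin θ) = 18.21 ft² and P = Dθ/2 = 10.7 ft.
Hydraulic radius R = A/P = 18.21/10.7 = 1.701 ft.
V = (1.486/n) R^(2/3) √S = (1.486/0.014) × 1.701^(2/3) × √0.0089 = 14.27 ft/s. Hydraulic depth D_h = A/T = 18.21/6.581 = 2.767 ft.
Froude number Fr = V/√(g·D_h) = 14.27/√(32.2×2.767) = 1.51, which is greater than 1, so the flow is supercritical.

supercritical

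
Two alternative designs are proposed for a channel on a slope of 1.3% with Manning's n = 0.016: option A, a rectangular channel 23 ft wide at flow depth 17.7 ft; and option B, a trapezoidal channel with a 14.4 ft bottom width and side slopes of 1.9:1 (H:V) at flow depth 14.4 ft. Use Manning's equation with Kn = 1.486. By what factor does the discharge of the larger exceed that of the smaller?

1.6

Channel A: Flow area A = b·y = 23 × 17.7 = 407.1 ft². Wetted perimeter P = b + 2y = 23 + 2×17.7 = 58.4 ft. Hydraulic radius R = A/P = 407.1/58.4 = 6.971 ft. Q_A = (1.486/0.016)·407.1·6.971^(2/3)·√0.013 = 15730 ft³/s.
Channel B: With bottom width b = 14.4 ft and side slope z = 1.9: A = (b + zy)y = (14.4 + 1.9×14.4)×14.4 = 601.3 ft²; P = b + 2y√(1+z²) = 14.4 + 2×14.4×2.147 = 76.24 ft. Hydraulic radius R = A/P = 601.3/76.24 = 7.888 ft. Q_B = (1.486/0.016)·601.3·7.888^(2/3)·√0.013 = 25230 ft³/s.
The larger discharge is 25230 ft³/s and the smaller is 15730 ft³/s; the ratio is 1.6.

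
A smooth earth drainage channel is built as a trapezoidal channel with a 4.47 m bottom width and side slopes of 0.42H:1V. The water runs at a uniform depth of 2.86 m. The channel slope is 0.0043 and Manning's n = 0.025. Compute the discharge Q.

Q = 56.2 m³/s

With bottom width b = 4.47 m and side slope z = 0.42: A = (b + zy)y = (4.47 + 0.42×2.86)×2.86 = 16.22 m²; P = b + 2y√(1+z²) = 4.47 + 2×2.86×1.085 = 10.67 m.
Hydraulic radius R = A/P = 16.22/10.67 = 1.52 m.
Manning's equation: Q = (1/n) A R^(2/3) S^(1/2) = (1/0.025) × 16.22 × 1.52^(2/3) × 0.0043^(1/2) = 56.2 m³/s.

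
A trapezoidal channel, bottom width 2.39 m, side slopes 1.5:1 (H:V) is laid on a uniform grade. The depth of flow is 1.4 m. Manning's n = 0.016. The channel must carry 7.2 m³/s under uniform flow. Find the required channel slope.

S = 0.00042

With bottom width b = 2.39 m and side slope z = 1.5: A = (b + zy)y = (2.39 + 1.5×1.4)×1.4 = 6.286 m²; P = b + 2y√(1+z²) = 2.39 + 2×1.4×1.803 = 7.438 m.
Hydraulic radius R = A/P = 6.286/7.438 = 0.8451 m.
From Manning's equation, S = [nQ / (1 A R^(2/3))]² = [0.016 × 7.2 / (1 × 6.286 × 0.8451^(2/3))]² = 0.00042.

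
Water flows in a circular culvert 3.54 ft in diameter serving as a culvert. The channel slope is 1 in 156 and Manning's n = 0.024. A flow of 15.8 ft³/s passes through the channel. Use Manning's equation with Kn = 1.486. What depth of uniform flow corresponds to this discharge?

Manning's equation rearranged: A R^(2/3) = nQ / (1.486·√S) = 0.024 × 15.8 / (1.486 × √0.00641) = 3.187.
At y = 1.8 ft: A R^(2/3) = 4.667 — too large.
At y = 1.13 ft: A R^(2/3) = 2.002 — too small.
At y = 1.45 ft: A R^(2/3) = 3.192 — ≈ 3.187.

y_n = 1.45 ft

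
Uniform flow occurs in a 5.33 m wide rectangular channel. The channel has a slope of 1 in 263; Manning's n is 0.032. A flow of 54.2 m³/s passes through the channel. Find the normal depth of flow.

y_n = 3.89 m

Manning's equation rearranged: A R^(2/3) = nQ / (1·√S) = 0.032 × 54.2 / (√0.003802) = 28.13.
Try y = 4.67 m: A R^(2/3) = 35.41 — high.
Try y = 3.89 m: A R^(2/3) = 28.14 — close enough.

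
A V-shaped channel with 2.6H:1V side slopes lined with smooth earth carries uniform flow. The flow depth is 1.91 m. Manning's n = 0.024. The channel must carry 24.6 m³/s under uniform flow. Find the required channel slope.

S = 0.00452

For a triangular section with side slope z = 2.6: A = zy² = 2.6×1.91² = 9.485 m²; P = 2y√(1+z²) = 2×1.91×2.786 = 10.64 m.
Hydraulic radius R = A/P = 9.485/10.64 = 0.8913 m.
From Manning's equation, S = [nQ / (1 A R^(2/3))]² = [0.024 × 24.6 / (1 × 9.485 × 0.8913^(2/3))]² = 0.00452.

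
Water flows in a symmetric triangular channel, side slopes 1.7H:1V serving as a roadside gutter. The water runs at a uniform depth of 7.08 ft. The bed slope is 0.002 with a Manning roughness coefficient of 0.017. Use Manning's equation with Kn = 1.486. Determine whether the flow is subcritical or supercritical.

subcritical

For a triangular section with side slope z = 1.7: A = zy² = 1.7×7.08² = 85.21 ft²; P = 2y√(1+z²) = 2×7.08×1.972 = 27.93 ft.
Hydraulic radius R = A/P = 85.21/27.93 = 3.051 ft.
V = (1.486/n) R^(2/3) √S = (1.486/0.017) × 3.051^(2/3) × √0.002 = 8.224 ft/s. Hydraulic depth D_h = A/T = 85.21/24.07 = 3.54 ft.
Froude number Fr = V/√(g·D_h) = 8.224/√(32.2×3.54) = 0.77, which is less than 1, so the flow is subcritical.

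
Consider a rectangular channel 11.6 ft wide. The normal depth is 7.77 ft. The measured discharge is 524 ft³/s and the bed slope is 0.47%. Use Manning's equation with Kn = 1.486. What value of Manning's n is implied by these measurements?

Flow area A = b·y = 11.6 × 7.77 = 90.13 ft². Wetted perimeter P = b + 2y = 11.6 + 2×7.77 = 27.14 ft.
Hydraulic radius R = A/P = 90.13/27.14 = 3.321 ft.
Rearranging Manning's equation: n = (1.486/Q) A R^(2/3) S^(1/2) = (1.486/524) × 90.13 × 3.321^(2/3) × √0.0047 = 0.039.

n = 0.039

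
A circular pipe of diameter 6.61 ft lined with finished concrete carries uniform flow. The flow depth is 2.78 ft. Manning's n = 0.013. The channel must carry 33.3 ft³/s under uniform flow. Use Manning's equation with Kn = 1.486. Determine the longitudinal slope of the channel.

S = 0.000271

For a circular section of diameter D = 6.61 ft at depth y = 2.78 ft, the central angle is θ = 2 arccos(1 − 2y/D) = 2.823 rad. Then A = (D²/8)(θ − sin θ) = 13.7 ft² and P = Dθ/2 = 9.328 ft.
Hydraulic radius R = A/P = 13.7/9.328 = 1.469 ft.
From Manning's equation, S = [nQ / (1.486 A R^(2/3))]² = [0.013 × 33.3 / (1.486 × 13.7 × 1.469^(2/3))]² = 0.000271.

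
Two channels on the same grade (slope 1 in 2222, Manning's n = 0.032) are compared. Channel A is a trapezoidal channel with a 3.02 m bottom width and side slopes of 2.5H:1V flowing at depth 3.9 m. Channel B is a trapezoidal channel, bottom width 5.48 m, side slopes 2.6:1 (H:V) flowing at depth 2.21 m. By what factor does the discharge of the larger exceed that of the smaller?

Channel A: With bottom width b = 3.02 m and side slope z = 2.5: A = (b + zy)y = (3.02 + 2.5×3.9)×3.9 = 49.8 m²; P = b + 2y√(1+z²) = 3.02 + 2×3.9×2.693 = 24.02 m. Hydraulic radius R = A/P = 49.8/24.02 = 2.073 m. Q_A = (1/0.032)·49.8·2.073^(2/3)·√0.00045 = 53.68 m³/s.
Channel B: With bottom width b = 5.48 m and side slope z = 2.6: A = (b + zy)y = (5.48 + 2.6×2.21)×2.21 = 24.81 m²; P = b + 2y√(1+z²) = 5.48 + 2×2.21×2.786 = 17.79 m. Hydraulic radius R = A/P = 24.81/17.79 = 1.394 m. Q_B = (1/0.032)·24.81·1.394^(2/3)·√0.00045 = 20.53 m³/s.
The larger discharge is 53.68 m³/s and the smaller is 20.53 m³/s; the ratio is 2.62.

2.62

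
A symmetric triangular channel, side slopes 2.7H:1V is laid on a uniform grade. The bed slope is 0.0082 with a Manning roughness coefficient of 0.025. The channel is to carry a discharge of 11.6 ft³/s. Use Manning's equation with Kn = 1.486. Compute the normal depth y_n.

Manning's equation rearranged: A R^(2/3) = nQ / (1.486·√S) = 0.025 × 11.6 / (1.486 × √0.0082) = 2.155.
At y = 0.9 ft: A R^(2/3) = 1.23 — low.
At y = 1.11 ft: A R^(2/3) = 2.152 — close enough.

y_n = 1.11 ft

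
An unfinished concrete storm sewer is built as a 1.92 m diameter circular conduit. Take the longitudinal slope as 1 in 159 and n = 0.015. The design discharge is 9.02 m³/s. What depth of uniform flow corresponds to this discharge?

Manning's equation rearranged: A R^(2/3) = nQ / (1·√S) = 0.015 × 9.02 / (√0.006289) = 1.706.
Trying y = 1.79 m: A R^(2/3) = 1.909 — high.
Trying y = 1.13 m: A R^(2/3) = 1.158 — low.
Trying y = 1.51 m: A R^(2/3) = 1.705 — ≈ 1.706.

y_n = 1.51 m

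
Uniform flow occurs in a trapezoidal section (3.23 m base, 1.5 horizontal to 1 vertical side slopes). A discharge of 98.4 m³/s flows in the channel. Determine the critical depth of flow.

y_c = 2.98 m

At critical depth, Q² T / (g A³) = 1, i.e. A³/T = Q²/g = 98.4²/9.81 = 987.
Try y = 3.27 m: A³/T = 1444 — over.
Try y = 2.98 m: A³/T = 992.7 — ≈ 987.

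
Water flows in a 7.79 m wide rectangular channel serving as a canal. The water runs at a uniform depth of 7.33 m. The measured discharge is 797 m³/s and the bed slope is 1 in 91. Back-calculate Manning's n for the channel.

Flow area A = b·y = 7.79 × 7.33 = 57.1 m². Wetted perimeter P = b + 2y = 7.79 + 2×7.33 = 22.45 m.
Hydraulic radius R = A/P = 57.1/22.45 = 2.543 m.
Rearranging Manning's equation: n = (1/Q) A R^(2/3) S^(1/2) = (1/797) × 57.1 × 2.543^(2/3) × √0.01099 = 0.014.

n = 0.014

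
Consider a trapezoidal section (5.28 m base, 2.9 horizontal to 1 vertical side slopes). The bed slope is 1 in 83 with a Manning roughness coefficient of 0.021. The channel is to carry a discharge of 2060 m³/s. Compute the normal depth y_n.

y_n = 6.75 m

Manning's equation rearranged: A R^(2/3) = nQ / (1·√S) = 0.021 × 2060 / (√0.01205) = 394.1.
Try y = 7.59 m: A R^(2/3) = 521.5 — too large.
Try y = 6.75 m: A R^(2/3) = 393.6 — close enough.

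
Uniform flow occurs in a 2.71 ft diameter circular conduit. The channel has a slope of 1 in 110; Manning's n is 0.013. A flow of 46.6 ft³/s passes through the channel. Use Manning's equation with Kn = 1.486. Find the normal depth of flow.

y_n = 2.13 ft

Manning's equation rearranged: A R^(2/3) = nQ / (1.486·√S) = 0.013 × 46.6 / (1.486 × √0.009091) = 4.276.
At y = 2.52 ft: A R^(2/3) = 4.784 — high.
At y = 1.78 ft: A R^(2/3) = 3.416 — low.
At y = 2.13 ft: A R^(2/3) = 4.272 — close enough.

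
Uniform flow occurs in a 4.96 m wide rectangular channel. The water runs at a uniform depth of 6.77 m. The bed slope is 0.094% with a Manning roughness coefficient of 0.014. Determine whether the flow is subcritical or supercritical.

Flow area A = b·y = 4.96 × 6.77 = 33.58 m². Wetted perimeter P = b + 2y = 4.96 + 2×6.77 = 18.5 m.
Hydraulic radius R = A/P = 33.58/18.5 = 1.815 m.
V = (1/n) R^(2/3) √S = (1/0.014) × 1.815^(2/3) × √0.00094 = 3.259 m/s. Hydraulic depth D_h = A/T = 33.58/4.96 = 6.77 m.
Froude number Fr = V/√(g·D_h) = 3.259/√(9.81×6.77) = 0.4, which is less than 1, so the flow is subcritical.

subcritical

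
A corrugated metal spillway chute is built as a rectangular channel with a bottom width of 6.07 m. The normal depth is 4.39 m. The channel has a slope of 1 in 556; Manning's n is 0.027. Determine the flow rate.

Q = 61.8 m³/s

Flow area A = b·y = 6.07 × 4.39 = 26.65 m². Wetted perimeter P = b + 2y = 6.07 + 2×4.39 = 14.85 m.
Hydraulic radius R = A/P = 26.65/14.85 = 1.794 m.
Manning's equation: Q = (1/n) A R^(2/3) S^(1/2) = (1/0.027) × 26.65 × 1.794^(2/3) × 0.001799^(1/2) = 61.8 m³/s.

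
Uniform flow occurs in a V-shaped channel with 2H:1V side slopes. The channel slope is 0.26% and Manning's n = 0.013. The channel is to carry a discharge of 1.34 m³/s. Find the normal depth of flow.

Manning's equation rearranged: A R^(2/3) = nQ / (1·√S) = 0.013 × 1.34 / (√0.0026) = 0.3416.
Try y = 0.558 m: A R^(2/3) = 0.2468 — low.
Try y = 0.766 m: A R^(2/3) = 0.5745 — high.
Try y = 0.63 m: A R^(2/3) = 0.3412 — close enough.

y_n = 0.63 m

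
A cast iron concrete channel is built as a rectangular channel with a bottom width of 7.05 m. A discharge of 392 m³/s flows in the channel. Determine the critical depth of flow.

For a rectangular channel, critical depth y_c = (q²/g)^(1/3) where q = Q/b = 392/7.05 = 55.6 m²/s.
So y_c = (55.6²/9.81)^(1/3) = 6.81 m.

y_c = 6.81 m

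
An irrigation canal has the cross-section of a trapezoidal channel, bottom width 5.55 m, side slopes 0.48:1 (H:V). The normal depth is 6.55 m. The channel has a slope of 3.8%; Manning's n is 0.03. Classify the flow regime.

With bottom width b = 5.55 m and side slope z = 0.48: A = (b + zy)y = (5.55 + 0.48×6.55)×6.55 = 56.95 m²; P = b + 2y√(1+z²) = 5.55 + 2×6.55×1.109 = 20.08 m.
Hydraulic radius R = A/P = 56.95/20.08 = 2.836 m.
V = (1/n) R^(2/3) √S = (1/0.03) × 2.836^(2/3) × √0.038 = 13.02 m/s. Hydraulic depth D_h = A/T = 56.95/11.84 = 4.81 m.
Froude number Fr = V/√(g·D_h) = 13.02/√(9.81×4.81) = 1.9, which is greater than 1, so the flow is supercritical.

supercritical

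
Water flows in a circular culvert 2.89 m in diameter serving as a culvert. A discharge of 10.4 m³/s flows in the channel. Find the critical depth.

At critical depth, Q² T / (g A³) = 1, i.e. A³/T = Q²/g = 10.4²/9.81 = 11.03.
Trying y = 1.57 m: A³/T = 16.76 — over.
Trying y = 1.14 m: A³/T = 4.924 — short.
Trying y = 1.41 m: A³/T = 11.12 — matches.

y_c = 1.41 m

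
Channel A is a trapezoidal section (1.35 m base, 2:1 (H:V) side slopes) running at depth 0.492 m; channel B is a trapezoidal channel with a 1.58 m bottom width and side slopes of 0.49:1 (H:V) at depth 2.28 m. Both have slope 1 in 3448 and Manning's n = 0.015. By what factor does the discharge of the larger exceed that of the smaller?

Channel A: With bottom width b = 1.35 m and side slope z = 2: A = (b + zy)y = (1.35 + 2×0.492)×0.492 = 1.148 m²; P = b + 2y√(1+z²) = 1.35 + 2×0.492×2.236 = 3.55 m. Hydraulic radius R = A/P = 1.148/3.55 = 0.3234 m. Q_A = (1/0.015)·1.148·0.3234^(2/3)·√0.00029 = 0.6143 m³/s.
Channel B: With bottom width b = 1.58 m and side slope z = 0.49: A = (b + zy)y = (1.58 + 0.49×2.28)×2.28 = 6.15 m²; P = b + 2y√(1+z²) = 1.58 + 2×2.28×1.114 = 6.658 m. Hydraulic radius R = A/P = 6.15/6.658 = 0.9236 m. Q_B = (1/0.015)·6.15·0.9236^(2/3)·√0.00029 = 6.622 m³/s.
The larger discharge is 6.622 m³/s and the smaller is 0.6143 m³/s; the ratio is 10.8.

10.8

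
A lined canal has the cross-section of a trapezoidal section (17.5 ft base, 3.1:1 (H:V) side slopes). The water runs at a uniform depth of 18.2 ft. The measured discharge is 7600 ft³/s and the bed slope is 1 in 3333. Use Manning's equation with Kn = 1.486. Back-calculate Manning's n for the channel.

n = 0.021

With bottom width b = 17.5 ft and side slope z = 3.1: A = (b + zy)y = (17.5 + 3.1×18.2)×18.2 = 1345 ft²; P = b + 2y√(1+z²) = 17.5 + 2×18.2×3.257 = 136.1 ft.
Hydraulic radius R = A/P = 1345/136.1 = 9.887 ft.
Rearranging Manning's equation: n = (1.486/Q) A R^(2/3) S^(1/2) = (1.486/7600) × 1345 × 9.887^(2/3) × √0.0003 = 0.021.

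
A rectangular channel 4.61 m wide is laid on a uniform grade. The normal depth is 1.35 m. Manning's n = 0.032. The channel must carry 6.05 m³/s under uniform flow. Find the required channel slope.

Flow area A = b·y = 4.61 × 1.35 = 6.224 m². Wetted perimeter P = b + 2y = 4.61 + 2×1.35 = 7.31 m.
Hydraulic radius R = A/P = 6.224/7.31 = 0.8514 m.
From Manning's equation, S = [nQ / (1 A R^(2/3))]² = [0.032 × 6.05 / (1 × 6.224 × 0.8514^(2/3))]² = 0.0012.

S = 0.0012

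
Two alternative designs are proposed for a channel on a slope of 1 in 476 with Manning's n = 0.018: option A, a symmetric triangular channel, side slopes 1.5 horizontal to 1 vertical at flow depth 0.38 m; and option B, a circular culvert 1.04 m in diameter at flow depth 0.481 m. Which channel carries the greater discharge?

channel B

Channel A: For a triangular section with side slope z = 1.5: A = zy² = 1.5×0.38² = 0.2166 m²; P = 2y√(1+z²) = 2×0.38×1.803 = 1.37 m. Hydraulic radius R = A/P = 0.2166/1.37 = 0.1581 m. Q_A = (1/0.018)·0.2166·0.1581^(2/3)·√0.002101 = 0.1613 m³/s.
Channel B: For a circular section of diameter D = 1.04 m at depth y = 0.481 m, the central angle is θ = 2 arccos(1 − 2y/D) = 2.991 rad. Then A = (D²/8)(θ − sin θ) = 0.3842 m² and P = Dθ/2 = 1.556 m. Hydraulic radius R = A/P = 0.3842/1.556 = 0.247 m. Q_B = (1/0.018)·0.3842·0.247^(2/3)·√0.002101 = 0.3852 m³/s.
Q_A = 0.1613 m³/s vs Q_B = 0.3852 m³/s, so channel B carries more.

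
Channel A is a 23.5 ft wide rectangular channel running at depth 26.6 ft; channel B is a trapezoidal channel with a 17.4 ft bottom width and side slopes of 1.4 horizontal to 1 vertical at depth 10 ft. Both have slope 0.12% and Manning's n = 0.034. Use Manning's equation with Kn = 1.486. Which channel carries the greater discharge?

Channel A: Flow area A = b·y = 23.5 × 26.6 = 625.1 ft². Wetted perimeter P = b + 2y = 23.5 + 2×26.6 = 76.7 ft. Hydraulic radius R = A/P = 625.1/76.7 = 8.15 ft. Q_A = (1.486/0.034)·625.1·8.15^(2/3)·√0.0012 = 3833 ft³/s.
Channel B: With bottom width b = 17.4 ft and side slope z = 1.4: A = (b + zy)y = (17.4 + 1.4×10)×10 = 314 ft²; P = b + 2y√(1+z²) = 17.4 + 2×10×1.72 = 51.81 ft. Hydraulic radius R = A/P = 314/51.81 = 6.061 ft. Q_B = (1.486/0.034)·314·6.061^(2/3)·√0.0012 = 1580 ft³/s.
Q_A = 3833 ft³/s vs Q_B = 1580 ft³/s, so channel A carries more.

channel A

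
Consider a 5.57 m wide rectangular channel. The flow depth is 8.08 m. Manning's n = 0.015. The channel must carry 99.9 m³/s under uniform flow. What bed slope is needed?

Flow area A = b·y = 5.57 × 8.08 = 45.01 m². Wetted perimeter P = b + 2y = 5.57 + 2×8.08 = 21.73 m.
Hydraulic radius R = A/P = 45.01/21.73 = 2.071 m.
From Manning's equation, S = [nQ / (1 A R^(2/3))]² = [0.015 × 99.9 / (1 × 45.01 × 2.071^(2/3))]² = 0.00042.

S = 0.00042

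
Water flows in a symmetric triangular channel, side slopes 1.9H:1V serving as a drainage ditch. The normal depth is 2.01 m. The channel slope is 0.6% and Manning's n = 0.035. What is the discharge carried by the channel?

Q = 15.7 m³/s

For a triangular section with side slope z = 1.9: A = zy² = 1.9×2.01² = 7.676 m²; P = 2y√(1+z²) = 2×2.01×2.147 = 8.631 m.
Hydraulic radius R = A/P = 7.676/8.631 = 0.8893 m.
Manning's equation: Q = (1/n) A R^(2/3) S^(1/2) = (1/0.035) × 7.676 × 0.8893^(2/3) × 0.006^(1/2) = 15.7 m³/s.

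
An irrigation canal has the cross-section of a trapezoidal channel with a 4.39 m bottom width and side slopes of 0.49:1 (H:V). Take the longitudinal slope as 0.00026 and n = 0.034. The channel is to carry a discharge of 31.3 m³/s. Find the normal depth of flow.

y_n = 5.38 m

Manning's equation rearranged: A R^(2/3) = nQ / (1·√S) = 0.034 × 31.3 / (√0.00026) = 66.
Trying y = 5.85 m: A R^(2/3) = 76.88 — over.
Trying y = 5.38 m: A R^(2/3) = 66.03 — ≈ 66.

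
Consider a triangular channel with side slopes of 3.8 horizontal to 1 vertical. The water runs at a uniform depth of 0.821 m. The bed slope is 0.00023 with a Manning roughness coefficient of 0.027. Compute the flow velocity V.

For a triangular section with side slope z = 3.8: A = zy² = 3.8×0.821² = 2.561 m²; P = 2y√(1+z²) = 2×0.821×3.929 = 6.452 m.
Hydraulic radius R = A/P = 2.561/6.452 = 0.397 m.
From Manning's equation, V = (1/n) R^(2/3) S^(1/2) = (1/0.027) × 0.397^(2/3) × 0.00023^(1/2) = 0.303 m/s.

V = 0.303 m/s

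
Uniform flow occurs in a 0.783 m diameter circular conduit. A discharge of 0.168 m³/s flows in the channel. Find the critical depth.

y_c = 0.244 m

At critical depth, Q² T / (g A³) = 1, i.e. A³/T = Q²/g = 0.168²/9.81 = 0.002877.
At y = 0.303 m: A³/T = 0.006678 — high.
At y = 0.244 m: A³/T = 0.002896 — close enough.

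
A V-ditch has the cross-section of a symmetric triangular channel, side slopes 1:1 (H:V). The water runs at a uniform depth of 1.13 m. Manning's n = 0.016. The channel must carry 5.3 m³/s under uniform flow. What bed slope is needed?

For a triangular section with side slope z = 1: A = zy² = 1×1.13² = 1.277 m²; P = 2y√(1+z²) = 2×1.13×1.414 = 3.196 m.
Hydraulic radius R = A/P = 1.277/3.196 = 0.3995 m.
From Manning's equation, S = [nQ / (1 A R^(2/3))]² = [0.016 × 5.3 / (1 × 1.277 × 0.3995^(2/3))]² = 0.015.

S = 0.015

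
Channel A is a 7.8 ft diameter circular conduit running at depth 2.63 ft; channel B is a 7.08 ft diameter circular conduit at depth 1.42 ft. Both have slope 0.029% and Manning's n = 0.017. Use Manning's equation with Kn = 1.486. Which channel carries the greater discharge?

channel A

Channel A: For a circular section of diameter D = 7.8 ft at depth y = 2.63 ft, the central angle is θ = 2 arccos(1 − 2y/D) = 2.478 rad. Then A = (D²/8)(θ − sin θ) = 14.16 ft² and P = Dθ/2 = 9.665 ft. Hydraulic radius R = A/P = 14.16/9.665 = 1.465 ft. Q_A = (1.486/0.017)·14.16·1.465^(2/3)·√0.00029 = 27.2 ft³/s.
Channel B: For a circular section of diameter D = 7.08 ft at depth y = 1.42 ft, the central angle is θ = 2 arccos(1 − 2y/D) = 1.857 rad. Then A = (D²/8)(θ − sin θ) = 5.628 ft² and P = Dθ/2 = 6.575 ft. Hydraulic radius R = A/P = 5.628/6.575 = 0.8559 ft. Q_B = (1.486/0.017)·5.628·0.8559^(2/3)·√0.00029 = 7.552 ft³/s.
Q_A = 27.2 ft³/s vs Q_B = 7.552 ft³/s, so channel A carries more.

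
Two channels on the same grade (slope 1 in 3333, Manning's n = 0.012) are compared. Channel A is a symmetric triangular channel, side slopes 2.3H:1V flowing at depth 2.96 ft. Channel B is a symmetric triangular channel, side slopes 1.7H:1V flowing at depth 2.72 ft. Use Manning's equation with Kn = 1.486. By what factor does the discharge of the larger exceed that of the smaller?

Channel A: For a triangular section with side slope z = 2.3: A = zy² = 2.3×2.96² = 20.15 ft²; P = 2y√(1+z²) = 2×2.96×2.508 = 14.85 ft. Hydraulic radius R = A/P = 20.15/14.85 = 1.357 ft. Q_A = (1.486/0.012)·20.15·1.357^(2/3)·√0.0003 = 52.99 ft³/s.
Channel B: For a triangular section with side slope z = 1.7: A = zy² = 1.7×2.72² = 12.58 ft²; P = 2y√(1+z²) = 2×2.72×1.972 = 10.73 ft. Hydraulic radius R = A/P = 12.58/10.73 = 1.172 ft. Q_B = (1.486/0.012)·12.58·1.172^(2/3)·√0.0003 = 29.99 ft³/s.
The larger discharge is 52.99 ft³/s and the smaller is 29.99 ft³/s; the ratio is 1.77.

1.77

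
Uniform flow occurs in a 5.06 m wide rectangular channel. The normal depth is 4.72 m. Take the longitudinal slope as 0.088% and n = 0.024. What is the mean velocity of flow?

V = 1.72 m/s

Flow area A = b·y = 5.06 × 4.72 = 23.88 m². Wetted perimeter P = b + 2y = 5.06 + 2×4.72 = 14.5 m.
Hydraulic radius R = A/P = 23.88/14.5 = 1.647 m.
From Manning's equation, V = (1/n) R^(2/3) S^(1/2) = (1/0.024) × 1.647^(2/3) × 0.00088^(1/2) = 1.72 m/s.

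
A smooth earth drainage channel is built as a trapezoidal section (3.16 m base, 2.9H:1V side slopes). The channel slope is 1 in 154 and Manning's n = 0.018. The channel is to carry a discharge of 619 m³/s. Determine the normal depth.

Manning's equation rearranged: A R^(2/3) = nQ / (1·√S) = 0.018 × 619 / (√0.006494) = 138.3.
At y = 5.15 m: A R^(2/3) = 179.9 — over.
At y = 3.31 m: A R^(2/3) = 62.48 — short.
At y = 4.62 m: A R^(2/3) = 138.2 — ≈ 138.3.

y_n = 4.62 m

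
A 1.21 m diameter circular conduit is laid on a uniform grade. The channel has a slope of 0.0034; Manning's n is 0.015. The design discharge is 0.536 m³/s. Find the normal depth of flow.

Manning's equation rearranged: A R^(2/3) = nQ / (1·√S) = 0.015 × 0.536 / (√0.0034) = 0.1379.
Try y = 0.541 m: A R^(2/3) = 0.2134 — over.
Try y = 0.345 m: A R^(2/3) = 0.09193 — short.
Try y = 0.426 m: A R^(2/3) = 0.1378 — ≈ 0.1379.

y_n = 0.426 m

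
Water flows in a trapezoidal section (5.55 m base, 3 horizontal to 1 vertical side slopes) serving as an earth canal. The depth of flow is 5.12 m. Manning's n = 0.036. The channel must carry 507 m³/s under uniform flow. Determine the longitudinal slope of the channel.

S = 0.00729

With bottom width b = 5.55 m and side slope z = 3: A = (b + zy)y = (5.55 + 3×5.12)×5.12 = 107.1 m²; P = b + 2y√(1+z²) = 5.55 + 2×5.12×3.162 = 37.93 m.
Hydraulic radius R = A/P = 107.1/37.93 = 2.822 m.
From Manning's equation, S = [nQ / (1 A R^(2/3))]² = [0.036 × 507 / (1 × 107.1 × 2.822^(2/3))]² = 0.00729.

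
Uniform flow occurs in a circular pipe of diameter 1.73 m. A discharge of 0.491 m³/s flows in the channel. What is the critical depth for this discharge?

y_c = 0.338 m

At critical depth, Q² T / (g A³) = 1, i.e. A³/T = Q²/g = 0.491²/9.81 = 0.02458.
At y = 0.253 m: A³/T = 0.007917 — low.
At y = 0.382 m: A³/T = 0.0399 — high.
At y = 0.338 m: A³/T = 0.02471 — ≈ 0.02458.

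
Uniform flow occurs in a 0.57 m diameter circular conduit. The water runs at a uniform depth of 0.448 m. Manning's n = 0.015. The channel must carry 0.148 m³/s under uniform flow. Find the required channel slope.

S = 0.0011

For a circular section of diameter D = 0.57 m at depth y = 0.448 m, the central angle is θ = 2 arccos(1 − 2y/D) = 4.359 rad. Then A = (D²/8)(θ − sin θ) = 0.2151 m² and P = Dθ/2 = 1.242 m.
Hydraulic radius R = A/P = 0.2151/1.242 = 0.1732 m.
From Manning's equation, S = [nQ / (1 A R^(2/3))]² = [0.015 × 0.148 / (1 × 0.2151 × 0.1732^(2/3))]² = 0.0011.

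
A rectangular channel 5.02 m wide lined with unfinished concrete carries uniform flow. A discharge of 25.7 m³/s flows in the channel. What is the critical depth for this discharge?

For a rectangular channel, critical depth y_c = (q²/g)^(1/3) where q = Q/b = 25.7/5.02 = 5.12 m²/s.
So y_c = (5.12²/9.81)^(1/3) = 1.39 m.

y_c = 1.39 m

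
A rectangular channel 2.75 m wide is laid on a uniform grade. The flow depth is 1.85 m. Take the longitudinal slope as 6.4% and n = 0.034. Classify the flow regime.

supercritical

Flow area A = b·y = 2.75 × 1.85 = 5.088 m². Wetted perimeter P = b + 2y = 2.75 + 2×1.85 = 6.45 m.
Hydraulic radius R = A/P = 5.088/6.45 = 0.7888 m.
V = (1/n) R^(2/3) √S = (1/0.034) × 0.7888^(2/3) × √0.064 = 6.352 m/s. Hydraulic depth D_h = A/T = 5.088/2.75 = 1.85 m.
Froude number Fr = V/√(g·D_h) = 6.352/√(9.81×1.85) = 1.49, which is greater than 1, so the flow is supercritical.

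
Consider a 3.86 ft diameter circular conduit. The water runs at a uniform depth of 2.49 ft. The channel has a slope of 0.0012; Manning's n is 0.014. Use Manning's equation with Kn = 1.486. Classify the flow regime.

For a circular section of diameter D = 3.86 ft at depth y = 2.49 ft, the central angle is θ = 2 arccos(1 − 2y/D) = 3.73 rad. Then A = (D²/8)(θ − sin θ) = 7.982 ft² and P = Dθ/2 = 7.2 ft.
Hydraulic radius R = A/P = 7.982/7.2 = 1.109 ft.
V = (1.486/n) R^(2/3) √S = (1.486/0.014) × 1.109^(2/3) × √0.0012 = 3.939 ft/s. Hydraulic depth D_h = A/T = 7.982/3.694 = 2.161 ft.
Froude number Fr = V/√(g·D_h) = 3.939/√(32.2×2.161) = 0.472, which is less than 1, so the flow is subcritical.

subcritical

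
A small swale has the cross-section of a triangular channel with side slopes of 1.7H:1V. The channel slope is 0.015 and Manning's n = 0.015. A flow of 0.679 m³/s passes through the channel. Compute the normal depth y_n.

y_n = 0.398 m

Manning's equation rearranged: A R^(2/3) = nQ / (1·√S) = 0.015 × 0.679 / (√0.015) = 0.08316.
At y = 0.502 m: A R^(2/3) = 0.1544 — too large.
At y = 0.346 m: A R^(2/3) = 0.05723 — too small.
At y = 0.398 m: A R^(2/3) = 0.08313 — ≈ 0.08316.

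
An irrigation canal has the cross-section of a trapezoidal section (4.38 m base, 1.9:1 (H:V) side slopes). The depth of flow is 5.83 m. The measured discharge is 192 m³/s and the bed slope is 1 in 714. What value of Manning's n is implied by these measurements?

With bottom width b = 4.38 m and side slope z = 1.9: A = (b + zy)y = (4.38 + 1.9×5.83)×5.83 = 90.11 m²; P = b + 2y√(1+z²) = 4.38 + 2×5.83×2.147 = 29.42 m.
Hydraulic radius R = A/P = 90.11/29.42 = 3.064 m.
Rearranging Manning's equation: n = (1/Q) A R^(2/3) S^(1/2) = (1/192) × 90.11 × 3.064^(2/3) × √0.001401 = 0.0371.

n = 0.0371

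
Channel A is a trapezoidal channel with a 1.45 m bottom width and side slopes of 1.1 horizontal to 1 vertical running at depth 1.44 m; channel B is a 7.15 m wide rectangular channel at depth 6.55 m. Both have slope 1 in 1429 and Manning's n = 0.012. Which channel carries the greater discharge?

channel B

Channel A: With bottom width b = 1.45 m and side slope z = 1.1: A = (b + zy)y = (1.45 + 1.1×1.44)×1.44 = 4.369 m²; P = b + 2y√(1+z²) = 1.45 + 2×1.44×1.487 = 5.731 m. Hydraulic radius R = A/P = 4.369/5.731 = 0.7623 m. Q_A = (1/0.012)·4.369·0.7623^(2/3)·√0.0006998 = 8.037 m³/s.
Channel B: Flow area A = b·y = 7.15 × 6.55 = 46.83 m². Wetted perimeter P = b + 2y = 7.15 + 2×6.55 = 20.25 m. Hydraulic radius R = A/P = 46.83/20.25 = 2.313 m. Q_B = (1/0.012)·46.83·2.313^(2/3)·√0.0006998 = 180.6 m³/s.
Q_A = 8.037 m³/s vs Q_B = 180.6 m³/s, so channel B carries more.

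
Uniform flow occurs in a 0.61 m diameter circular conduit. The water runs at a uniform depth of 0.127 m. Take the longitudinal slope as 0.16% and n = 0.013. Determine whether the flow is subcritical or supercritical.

subcritical

For a circular section of diameter D = 0.61 m at depth y = 0.127 m, the central angle is θ = 2 arccos(1 − 2y/D) = 1.895 rad. Then A = (D²/8)(θ − sin θ) = 0.04407 m² and P = Dθ/2 = 0.5781 m.
Hydraulic radius R = A/P = 0.04407/0.5781 = 0.07624 m.
V = (1/n) R^(2/3) √S = (1/0.013) × 0.07624^(2/3) × √0.0016 = 0.5532 m/s. Hydraulic depth D_h = A/T = 0.04407/0.4953 = 0.08896 m.
Froude number Fr = V/√(g·D_h) = 0.5532/√(9.81×0.08896) = 0.592, which is less than 1, so the flow is subcritical.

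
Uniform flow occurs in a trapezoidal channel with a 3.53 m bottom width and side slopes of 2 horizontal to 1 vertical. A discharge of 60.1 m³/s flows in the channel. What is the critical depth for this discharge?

At critical depth, Q² T / (g A³) = 1, i.e. A³/T = Q²/g = 60.1²/9.81 = 368.2.
Trying y = 1.45 m: A³/T = 86.87 — too small.
Trying y = 2.4 m: A³/T = 608.6 — too large.
Trying y = 2.11 m: A³/T = 365.3 — matches.

y_c = 2.11 m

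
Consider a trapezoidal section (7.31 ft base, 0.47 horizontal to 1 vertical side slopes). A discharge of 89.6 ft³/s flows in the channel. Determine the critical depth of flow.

At critical depth, Q² T / (g A³) = 1, i.e. A³/T = Q²/g = 89.6²/32.2 = 249.3.
Trying y = 1.13 ft: A³/T = 83.09 — short.
Trying y = 1.61 ft: A³/T = 248.3 — matches.

y_c = 1.61 ft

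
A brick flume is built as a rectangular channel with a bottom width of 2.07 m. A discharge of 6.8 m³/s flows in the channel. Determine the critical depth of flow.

For a rectangular channel, critical depth y_c = (q²/g)^(1/3) where q = Q/b = 6.8/2.07 = 3.285 m²/s.
So y_c = (3.285²/9.81)^(1/3) = 1.03 m.

y_c = 1.03 m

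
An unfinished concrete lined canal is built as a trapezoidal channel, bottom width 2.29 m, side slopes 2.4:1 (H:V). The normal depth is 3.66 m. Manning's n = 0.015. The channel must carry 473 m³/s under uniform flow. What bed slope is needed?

With bottom width b = 2.29 m and side slope z = 2.4: A = (b + zy)y = (2.29 + 2.4×3.66)×3.66 = 40.53 m²; P = b + 2y√(1+z²) = 2.29 + 2×3.66×2.6 = 21.32 m.
Hydraulic radius R = A/P = 40.53/21.32 = 1.901 m.
From Manning's equation, S = [nQ / (1 A R^(2/3))]² = [0.015 × 473 / (1 × 40.53 × 1.901^(2/3))]² = 0.013.

S = 0.013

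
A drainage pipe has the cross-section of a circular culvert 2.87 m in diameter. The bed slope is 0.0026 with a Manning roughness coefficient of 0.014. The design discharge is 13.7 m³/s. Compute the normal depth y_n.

Manning's equation rearranged: A R^(2/3) = nQ / (1·√S) = 0.014 × 13.7 / (√0.0026) = 3.762.
Try y = 2.12 m: A R^(2/3) = 4.644 — over.
Try y = 1.25 m: A R^(2/3) = 2.038 — short.
Try y = 1.81 m: A R^(2/3) = 3.754 — ≈ 3.762.

y_n = 1.81 m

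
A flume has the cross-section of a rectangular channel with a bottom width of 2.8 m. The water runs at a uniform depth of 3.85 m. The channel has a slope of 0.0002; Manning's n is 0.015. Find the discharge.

Flow area A = b·y = 2.8 × 3.85 = 10.78 m². Wetted perimeter P = b + 2y = 2.8 + 2×3.85 = 10.5 m.
Hydraulic radius R = A/P = 10.78/10.5 = 1.027 m.
Manning's equation: Q = (1/n) A R^(2/3) S^(1/2) = (1/0.015) × 10.78 × 1.027^(2/3) × 0.0002^(1/2) = 10.3 m³/s.

Q = 10.3 m³/s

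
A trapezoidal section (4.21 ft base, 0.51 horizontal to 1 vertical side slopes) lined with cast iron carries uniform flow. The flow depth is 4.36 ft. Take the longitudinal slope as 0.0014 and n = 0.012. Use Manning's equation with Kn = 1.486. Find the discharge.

With bottom width b = 4.21 ft and side slope z = 0.51: A = (b + zy)y = (4.21 + 0.51×4.36)×4.36 = 28.05 ft²; P = b + 2y√(1+z²) = 4.21 + 2×4.36×1.123 = 14 ft.
Hydraulic radius R = A/P = 28.05/14 = 2.004 ft.
Manning's equation: Q = (1.486/n) A R^(2/3) S^(1/2) = (1.486/0.012) × 28.05 × 2.004^(2/3) × 0.0014^(1/2) = 207 ft³/s.

Q = 207 ft³/s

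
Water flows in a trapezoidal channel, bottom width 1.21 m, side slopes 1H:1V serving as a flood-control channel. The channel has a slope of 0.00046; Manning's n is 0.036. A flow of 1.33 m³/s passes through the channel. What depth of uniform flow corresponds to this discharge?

Manning's equation rearranged: A R^(2/3) = nQ / (1·√S) = 0.036 × 1.33 / (√0.00046) = 2.232.
Try y = 0.911 m: A R^(2/3) = 1.234 — low.
Try y = 1.23 m: A R^(2/3) = 2.229 — close enough.

y_n = 1.23 m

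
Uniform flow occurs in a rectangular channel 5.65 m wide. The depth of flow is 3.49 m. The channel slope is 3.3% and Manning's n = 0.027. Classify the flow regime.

Flow area A = b·y = 5.65 × 3.49 = 19.72 m². Wetted perimeter P = b + 2y = 5.65 + 2×3.49 = 12.63 m.
Hydraulic radius R = A/P = 19.72/12.63 = 1.561 m.
V = (1/n) R^(2/3) √S = (1/0.027) × 1.561^(2/3) × √0.033 = 9.055 m/s. Hydraulic depth D_h = A/T = 19.72/5.65 = 3.49 m.
Froude number Fr = V/√(g·D_h) = 9.055/√(9.81×3.49) = 1.55, which is greater than 1, so the flow is supercritical.

supercritical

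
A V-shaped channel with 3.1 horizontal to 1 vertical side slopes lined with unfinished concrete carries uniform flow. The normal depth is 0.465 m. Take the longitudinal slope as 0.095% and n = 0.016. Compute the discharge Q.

Q = 0.472 m³/s

For a triangular section with side slope z = 3.1: A = zy² = 3.1×0.465² = 0.6703 m²; P = 2y√(1+z²) = 2×0.465×3.257 = 3.029 m.
Hydraulic radius R = A/P = 0.6703/3.029 = 0.2213 m.
Manning's equation: Q = (1/n) A R^(2/3) S^(1/2) = (1/0.016) × 0.6703 × 0.2213^(2/3) × 0.00095^(1/2) = 0.472 m³/s.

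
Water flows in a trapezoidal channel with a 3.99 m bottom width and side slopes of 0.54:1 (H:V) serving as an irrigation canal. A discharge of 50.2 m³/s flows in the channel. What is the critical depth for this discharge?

At critical depth, Q² T / (g A³) = 1, i.e. A³/T = Q²/g = 50.2²/9.81 = 256.9.
Trying y = 1.68 m: A³/T = 95.94 — low.
Trying y = 2.71 m: A³/T = 466.7 — high.
Trying y = 2.27 m: A³/T = 257.7 — close enough.

y_c = 2.27 m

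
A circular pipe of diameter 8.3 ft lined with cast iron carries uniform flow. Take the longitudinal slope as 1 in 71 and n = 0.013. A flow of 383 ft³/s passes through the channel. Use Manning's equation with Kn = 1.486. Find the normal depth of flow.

Manning's equation rearranged: A R^(2/3) = nQ / (1.486·√S) = 0.013 × 383 / (1.486 × √0.01408) = 28.23.
Try y = 3.84 ft: A R^(2/3) = 38.5 — too large.
Try y = 2.42 ft: A R^(2/3) = 16.31 — too small.
Try y = 3.23 ft: A R^(2/3) = 28.2 — ≈ 28.23.

y_n = 3.23 ft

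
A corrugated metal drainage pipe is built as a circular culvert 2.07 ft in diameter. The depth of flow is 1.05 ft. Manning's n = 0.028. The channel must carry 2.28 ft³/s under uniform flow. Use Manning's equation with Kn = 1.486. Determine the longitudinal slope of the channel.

S = 0.00149

For a circular section of diameter D = 2.07 ft at depth y = 1.05 ft, the central angle is θ = 2 arccos(1 − 2y/D) = 3.171 rad. Then A = (D²/8)(θ − sin θ) = 1.714 ft² and P = Dθ/2 = 3.282 ft.
Hydraulic radius R = A/P = 1.714/3.282 = 0.5222 ft.
From Manning's equation, S = [nQ / (1.486 A R^(2/3))]² = [0.028 × 2.28 / (1.486 × 1.714 × 0.5222^(2/3))]² = 0.00149.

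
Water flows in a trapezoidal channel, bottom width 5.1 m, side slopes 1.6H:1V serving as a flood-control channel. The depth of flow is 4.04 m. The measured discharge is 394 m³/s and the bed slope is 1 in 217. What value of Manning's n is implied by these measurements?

n = 0.014

With bottom width b = 5.1 m and side slope z = 1.6: A = (b + zy)y = (5.1 + 1.6×4.04)×4.04 = 46.72 m²; P = b + 2y√(1+z²) = 5.1 + 2×4.04×1.887 = 20.35 m.
Hydraulic radius R = A/P = 46.72/20.35 = 2.296 m.
Rearranging Manning's equation: n = (1/Q) A R^(2/3) S^(1/2) = (1/394) × 46.72 × 2.296^(2/3) × √0.004608 = 0.014.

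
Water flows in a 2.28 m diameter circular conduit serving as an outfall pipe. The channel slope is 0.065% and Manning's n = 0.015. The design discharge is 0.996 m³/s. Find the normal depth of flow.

y_n = 0.707 m

Manning's equation rearranged: A R^(2/3) = nQ / (1·√S) = 0.015 × 0.996 / (√0.00065) = 0.586.
Try y = 0.572 m: A R^(2/3) = 0.3872 — short.
Try y = 0.79 m: A R^(2/3) = 0.7241 — over.
Try y = 0.707 m: A R^(2/3) = 0.5859 — matches.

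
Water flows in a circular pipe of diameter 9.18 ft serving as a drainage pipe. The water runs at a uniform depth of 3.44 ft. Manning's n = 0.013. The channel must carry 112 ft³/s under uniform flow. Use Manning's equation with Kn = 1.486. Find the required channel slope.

S = 0.000811

For a circular section of diameter D = 9.18 ft at depth y = 3.44 ft, the central angle is θ = 2 arccos(1 − 2y/D) = 2.635 rad. Then A = (D²/8)(θ − sin θ) = 22.65 ft² and P = Dθ/2 = 12.1 ft.
Hydraulic radius R = A/P = 22.65/12.1 = 1.873 ft.
From Manning's equation, S = [nQ / (1.486 A R^(2/3))]² = [0.013 × 112 / (1.486 × 22.65 × 1.873^(2/3))]² = 0.000811.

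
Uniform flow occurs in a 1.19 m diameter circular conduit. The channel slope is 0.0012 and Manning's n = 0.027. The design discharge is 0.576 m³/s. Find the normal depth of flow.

y_n = 0.887 m

Manning's equation rearranged: A R^(2/3) = nQ / (1·√S) = 0.027 × 0.576 / (√0.0012) = 0.4489.
Trying y = 1.02 m: A R^(2/3) = 0.5138 — over.
Trying y = 0.665 m: A R^(2/3) = 0.2979 — short.
Trying y = 0.887 m: A R^(2/3) = 0.4487 — ≈ 0.4489.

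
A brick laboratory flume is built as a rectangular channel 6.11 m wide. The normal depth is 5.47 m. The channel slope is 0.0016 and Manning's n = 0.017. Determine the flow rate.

Flow area A = b·y = 6.11 × 5.47 = 33.42 m². Wetted perimeter P = b + 2y = 6.11 + 2×5.47 = 17.05 m.
Hydraulic radius R = A/P = 33.42/17.05 = 1.96 m.
Manning's equation: Q = (1/n) A R^(2/3) S^(1/2) = (1/0.017) × 33.42 × 1.96^(2/3) × 0.0016^(1/2) = 123 m³/s.

Q = 123 m³/s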